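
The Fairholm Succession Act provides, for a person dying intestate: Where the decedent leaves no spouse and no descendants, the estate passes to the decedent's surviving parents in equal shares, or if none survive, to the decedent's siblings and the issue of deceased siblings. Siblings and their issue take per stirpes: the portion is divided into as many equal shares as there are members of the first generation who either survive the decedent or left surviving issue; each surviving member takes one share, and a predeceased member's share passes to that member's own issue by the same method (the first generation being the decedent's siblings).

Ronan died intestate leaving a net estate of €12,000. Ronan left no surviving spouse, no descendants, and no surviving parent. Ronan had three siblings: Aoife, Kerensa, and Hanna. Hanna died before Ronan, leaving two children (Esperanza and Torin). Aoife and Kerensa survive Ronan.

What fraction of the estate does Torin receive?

Torin receives 1/6 of the estate.

The entire €12,000 passes to the siblings and their issue.
That amount (€12,000) is divided into 3 shares of €4,000: Aoife and Kerensa each take €4,000; Hanna's €4,000 share passes to Hanna's issue.
Hanna's share (€4,000) is divided into 2 shares of €2,000: Esperanza and Torin each take €2,000.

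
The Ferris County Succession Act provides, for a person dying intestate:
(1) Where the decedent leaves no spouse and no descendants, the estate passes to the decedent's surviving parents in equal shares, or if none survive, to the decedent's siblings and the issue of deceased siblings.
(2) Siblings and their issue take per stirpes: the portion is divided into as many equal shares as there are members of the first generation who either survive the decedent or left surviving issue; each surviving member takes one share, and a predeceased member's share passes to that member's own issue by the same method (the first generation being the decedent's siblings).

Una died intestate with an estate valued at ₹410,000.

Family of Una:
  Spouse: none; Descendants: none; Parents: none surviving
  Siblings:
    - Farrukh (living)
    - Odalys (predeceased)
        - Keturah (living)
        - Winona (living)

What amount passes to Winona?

Winona receives ₹102,500.

The entire ₹410,000 passes to the siblings and their issue.
That amount (₹410,000) is divided into 2 shares of ₹205,000: Farrukh takes ₹205,000; Odalys's ₹205,000 share passes to Odalys's issue.
Odalys's share (₹205,000) is divided into 2 shares of ₹102,500: Keturah and Winona each take ₹102,500.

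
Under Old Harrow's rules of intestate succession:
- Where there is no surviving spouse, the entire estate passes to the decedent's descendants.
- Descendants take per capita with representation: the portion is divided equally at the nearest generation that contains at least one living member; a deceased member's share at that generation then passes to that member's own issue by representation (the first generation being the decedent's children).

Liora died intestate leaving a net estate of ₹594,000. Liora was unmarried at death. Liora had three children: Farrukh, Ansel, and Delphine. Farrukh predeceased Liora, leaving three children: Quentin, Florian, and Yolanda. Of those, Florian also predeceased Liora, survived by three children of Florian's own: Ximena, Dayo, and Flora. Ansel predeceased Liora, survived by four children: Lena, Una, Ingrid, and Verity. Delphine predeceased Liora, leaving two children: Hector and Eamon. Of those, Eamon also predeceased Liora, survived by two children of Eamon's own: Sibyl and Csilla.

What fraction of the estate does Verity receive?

Verity receives 1/9 of the estate.

The entire ₹594,000 passes to the descendants.
No child survives, so the initial division is made at the grandchildren's generation.
That amount (₹594,000) is divided into 9 shares of ₹66,000: Quentin, Yolanda, Lena, Una, Ingrid, Verity, and Hector each take ₹66,000; Florian's ₹66,000 share passes to Florian's issue; Eamon's ₹66,000 share passes to Eamon's issue.
Florian's share (₹66,000) is divided into 3 shares of ₹22,000: Ximena, Dayo, and Flora each take ₹22,000.
Eamon's share (₹66,000) is divided into 2 shares of ₹33,000: Sibyl and Csilla each take ₹33,000.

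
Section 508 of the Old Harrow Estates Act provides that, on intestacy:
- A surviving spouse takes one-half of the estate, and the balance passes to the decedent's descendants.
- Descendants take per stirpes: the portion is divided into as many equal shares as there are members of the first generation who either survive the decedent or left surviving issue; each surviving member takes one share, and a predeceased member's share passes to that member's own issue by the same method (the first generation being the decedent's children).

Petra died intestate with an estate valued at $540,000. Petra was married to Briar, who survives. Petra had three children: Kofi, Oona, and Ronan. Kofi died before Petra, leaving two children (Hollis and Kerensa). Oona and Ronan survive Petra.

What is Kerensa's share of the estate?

Kerensa receives $45,000.

Briar takes one-half of $540,000 = $270,000. The remaining $270,000 passes to the descendants.
The descendants' portion ($270,000) is divided into 3 shares of $90,000: Oona and Ronan each take $90,000; Kofi's $90,000 share passes to Kofi's issue.
Kofi's share ($90,000) is divided into 2 shares of $45,000: Hollis and Kerensa each take $45,000.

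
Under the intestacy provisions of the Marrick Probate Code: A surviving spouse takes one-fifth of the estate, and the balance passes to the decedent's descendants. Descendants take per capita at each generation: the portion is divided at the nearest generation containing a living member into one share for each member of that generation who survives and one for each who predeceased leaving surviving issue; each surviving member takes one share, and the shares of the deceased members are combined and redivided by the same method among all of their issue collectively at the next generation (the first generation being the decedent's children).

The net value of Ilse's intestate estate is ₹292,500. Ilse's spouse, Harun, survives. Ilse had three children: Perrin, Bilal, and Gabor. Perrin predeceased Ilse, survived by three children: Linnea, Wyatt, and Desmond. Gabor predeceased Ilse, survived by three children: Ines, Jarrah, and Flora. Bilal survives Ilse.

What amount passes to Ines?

Harun takes one-fifth of ₹292,500 = ₹58,500. The remaining ₹234,000 passes to the descendants.
The descendants' portion (₹234,000) is divided at the children's generation into 3 shares of ₹78,000. Bilal takes ₹78,000. The 2 shares of the deceased (Perrin and Gabor) are combined into a pool of ₹156,000.
That pool (₹156,000) is divided at the grandchildren's generation equally among Linnea, Wyatt, Desmond, Ines, Jarrah, and Flora: ₹26,000 each.

Ines receives ₹26,000.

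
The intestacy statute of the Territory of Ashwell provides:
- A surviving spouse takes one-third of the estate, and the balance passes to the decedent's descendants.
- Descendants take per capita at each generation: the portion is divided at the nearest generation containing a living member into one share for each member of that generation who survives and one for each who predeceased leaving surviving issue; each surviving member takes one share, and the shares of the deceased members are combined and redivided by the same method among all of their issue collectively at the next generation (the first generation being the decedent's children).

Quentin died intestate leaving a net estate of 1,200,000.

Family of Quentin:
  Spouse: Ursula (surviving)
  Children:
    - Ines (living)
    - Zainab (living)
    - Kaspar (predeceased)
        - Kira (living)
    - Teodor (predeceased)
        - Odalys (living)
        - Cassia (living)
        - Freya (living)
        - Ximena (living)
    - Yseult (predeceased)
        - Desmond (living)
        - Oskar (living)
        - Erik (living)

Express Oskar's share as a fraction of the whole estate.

Oskar receives 1/20 of the estate.

Ursula takes one-third of 1,200,000 = 400,000. The remaining 800,000 passes to the descendants.
The descendants' portion (800,000) is divided at the children's generation into 5 shares of 160,000. Ines and Zainab each take 160,000. The 3 shares of the deceased (Kaspar, Teodor, and Yseult) are combined into a pool of 480,000.
That pool (480,000) is divided at the grandchildren's generation equally among Kira, Odalys, Cassia, Freya, Ximena, Desmond, Oskar, and Erik: 60,000 each.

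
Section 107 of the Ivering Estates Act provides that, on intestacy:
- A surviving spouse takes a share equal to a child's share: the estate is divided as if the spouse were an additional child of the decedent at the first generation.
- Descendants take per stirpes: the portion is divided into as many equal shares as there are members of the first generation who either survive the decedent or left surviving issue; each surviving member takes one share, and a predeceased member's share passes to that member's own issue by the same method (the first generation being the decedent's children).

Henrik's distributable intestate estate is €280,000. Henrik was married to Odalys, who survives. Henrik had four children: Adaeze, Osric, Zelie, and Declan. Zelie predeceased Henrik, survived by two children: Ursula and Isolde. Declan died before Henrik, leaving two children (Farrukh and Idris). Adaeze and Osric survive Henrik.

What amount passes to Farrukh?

The spouse counts as an additional share at the children's level, so there are 5 primary shares of €56,000. Odalys takes one such share (€56,000).
The children's combined portion (€224,000) is divided into 4 shares of €56,000: Adaeze and Osric each take €56,000; Zelie's €56,000 share passes to Zelie's issue; Declan's €56,000 share passes to Declan's issue.
Zelie's share (€56,000) is divided into 2 shares of €28,000: Ursula and Isolde each take €28,000.
Declan's share (€56,000) is divided into 2 shares of €28,000: Farrukh and Idris each take €28,000.

Farrukh receives €28,000.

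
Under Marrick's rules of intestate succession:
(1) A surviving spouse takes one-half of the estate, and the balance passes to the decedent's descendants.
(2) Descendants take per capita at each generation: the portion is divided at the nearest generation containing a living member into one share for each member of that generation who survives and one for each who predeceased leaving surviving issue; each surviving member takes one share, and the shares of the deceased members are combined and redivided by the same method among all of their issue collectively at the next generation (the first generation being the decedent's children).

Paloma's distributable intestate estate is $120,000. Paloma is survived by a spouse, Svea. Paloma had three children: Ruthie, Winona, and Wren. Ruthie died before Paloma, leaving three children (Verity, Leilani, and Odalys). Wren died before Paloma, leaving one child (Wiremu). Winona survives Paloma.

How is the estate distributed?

Svea: $60,000; Verity: $10,000; Leilani: $10,000; Odalys: $10,000; Winona: $20,000; Wiremu: $10,000

Svea takes one-half of $120,000 = $60,000. The remaining $60,000 passes to the descendants.
The descendants' portion ($60,000) is divided at the children's generation into 3 shares of $20,000. Winona takes $20,000. The 2 shares of the deceased (Ruthie and Wren) are combined into a pool of $40,000.
That pool ($40,000) is divided at the grandchildren's generation equally among Verity, Leilani, Odalys, and Wiremu: $10,000 each.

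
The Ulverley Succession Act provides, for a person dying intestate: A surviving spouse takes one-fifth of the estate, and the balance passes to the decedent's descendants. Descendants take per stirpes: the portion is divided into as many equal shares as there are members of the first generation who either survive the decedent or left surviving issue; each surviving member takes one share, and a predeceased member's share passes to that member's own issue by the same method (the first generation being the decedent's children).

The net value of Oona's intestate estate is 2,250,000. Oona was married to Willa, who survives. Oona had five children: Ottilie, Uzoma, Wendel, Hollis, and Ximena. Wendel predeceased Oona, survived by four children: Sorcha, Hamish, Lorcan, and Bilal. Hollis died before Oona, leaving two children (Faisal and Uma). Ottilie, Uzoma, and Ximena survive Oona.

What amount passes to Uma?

Uma receives 180,000.

Willa takes one-fifth of 2,250,000 = 450,000. The remaining 1,800,000 passes to the descendants.
The descendants' portion (1,800,000) is divided into 5 shares of 360,000: Ottilie, Uzoma, and Ximena each take 360,000; Wendel's 360,000 share passes to Wendel's issue; Hollis's 360,000 share passes to Hollis's issue.
Wendel's share (360,000) is divided into 4 shares of 90,000: Sorcha, Hamish, Lorcan, and Bilal each take 90,000.
Hollis's share (360,000) is divided into 2 shares of 180,000: Faisal and Uma each take 180,000.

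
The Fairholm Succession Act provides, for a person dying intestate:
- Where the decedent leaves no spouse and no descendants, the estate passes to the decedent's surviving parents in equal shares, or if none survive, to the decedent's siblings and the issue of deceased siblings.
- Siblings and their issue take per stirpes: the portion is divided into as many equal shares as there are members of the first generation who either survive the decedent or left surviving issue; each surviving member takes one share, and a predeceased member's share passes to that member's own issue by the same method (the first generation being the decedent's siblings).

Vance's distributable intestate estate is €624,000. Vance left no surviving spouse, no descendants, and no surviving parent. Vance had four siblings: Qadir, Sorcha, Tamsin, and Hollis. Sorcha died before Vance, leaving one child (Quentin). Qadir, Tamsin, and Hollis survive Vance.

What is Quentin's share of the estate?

Quentin receives €156,000.

The entire €624,000 passes to the siblings and their issue.
That amount (€624,000) is divided into 4 shares of €156,000: Qadir, Tamsin, and Hollis each take €156,000; Sorcha's €156,000 share passes to Sorcha's issue.
Sorcha's share (€156,000) passes entirely to Quentin.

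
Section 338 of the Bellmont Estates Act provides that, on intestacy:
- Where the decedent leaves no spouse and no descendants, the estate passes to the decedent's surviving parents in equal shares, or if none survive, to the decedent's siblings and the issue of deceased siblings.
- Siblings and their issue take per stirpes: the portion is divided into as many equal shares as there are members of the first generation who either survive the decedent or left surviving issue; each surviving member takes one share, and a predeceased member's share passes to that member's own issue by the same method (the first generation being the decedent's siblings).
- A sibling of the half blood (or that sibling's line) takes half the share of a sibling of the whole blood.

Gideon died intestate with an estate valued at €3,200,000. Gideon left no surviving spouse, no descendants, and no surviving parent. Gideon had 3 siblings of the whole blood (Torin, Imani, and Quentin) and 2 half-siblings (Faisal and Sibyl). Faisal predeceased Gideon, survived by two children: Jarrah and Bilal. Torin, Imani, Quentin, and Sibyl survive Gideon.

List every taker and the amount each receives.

The entire €3,200,000 passes to the siblings and their issue.
Counting each half-blood sibling's line as half a unit, there are 4 units in €3,200,000, so one unit is €800,000. Whole-blood lines (Torin, Imani, and Quentin) take €800,000 each; half-blood lines (Faisal and Sibyl) take €400,000 each.
Faisal's share (€400,000) is divided into 2 shares of €200,000: Jarrah and Bilal each take €200,000.

Jarrah: €200,000; Bilal: €200,000; Torin: €800,000; Imani: €800,000; Quentin: €800,000; Sibyl: €400,000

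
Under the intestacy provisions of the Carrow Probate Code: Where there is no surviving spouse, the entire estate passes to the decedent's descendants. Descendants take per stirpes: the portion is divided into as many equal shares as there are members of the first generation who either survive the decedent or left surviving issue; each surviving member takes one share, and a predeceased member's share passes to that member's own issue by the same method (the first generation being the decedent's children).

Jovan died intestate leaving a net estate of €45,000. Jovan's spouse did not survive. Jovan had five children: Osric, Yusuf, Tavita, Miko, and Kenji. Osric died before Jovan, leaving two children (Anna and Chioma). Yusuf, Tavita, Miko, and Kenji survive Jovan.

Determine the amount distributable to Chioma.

The entire €45,000 passes to the descendants.
That amount (€45,000) is divided into 5 shares of €9,000: Yusuf, Tavita, Miko, and Kenji each take €9,000; Osric's €9,000 share passes to Osric's issue.
Osric's share (€9,000) is divided into 2 shares of €4,500: Anna and Chioma each take €4,500.

Chioma receives €4,500.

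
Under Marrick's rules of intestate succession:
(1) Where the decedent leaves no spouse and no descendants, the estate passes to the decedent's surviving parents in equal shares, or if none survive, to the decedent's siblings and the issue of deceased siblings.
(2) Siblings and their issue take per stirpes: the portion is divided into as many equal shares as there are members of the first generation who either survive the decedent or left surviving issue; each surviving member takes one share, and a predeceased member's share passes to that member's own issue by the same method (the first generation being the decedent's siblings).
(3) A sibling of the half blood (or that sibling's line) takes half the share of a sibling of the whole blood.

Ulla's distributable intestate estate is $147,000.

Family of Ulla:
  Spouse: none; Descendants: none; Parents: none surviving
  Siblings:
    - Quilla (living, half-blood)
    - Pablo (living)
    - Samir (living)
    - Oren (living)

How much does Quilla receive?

Quilla receives $21,000.

The entire $147,000 passes to the siblings and their issue.
Counting each half-blood sibling's line as half a unit, there are 7/2 units in $147,000, so one unit is $42,000. Whole-blood lines (Pablo, Samir, and Oren) take $42,000 each; half-blood lines (Quilla) take $21,000 each.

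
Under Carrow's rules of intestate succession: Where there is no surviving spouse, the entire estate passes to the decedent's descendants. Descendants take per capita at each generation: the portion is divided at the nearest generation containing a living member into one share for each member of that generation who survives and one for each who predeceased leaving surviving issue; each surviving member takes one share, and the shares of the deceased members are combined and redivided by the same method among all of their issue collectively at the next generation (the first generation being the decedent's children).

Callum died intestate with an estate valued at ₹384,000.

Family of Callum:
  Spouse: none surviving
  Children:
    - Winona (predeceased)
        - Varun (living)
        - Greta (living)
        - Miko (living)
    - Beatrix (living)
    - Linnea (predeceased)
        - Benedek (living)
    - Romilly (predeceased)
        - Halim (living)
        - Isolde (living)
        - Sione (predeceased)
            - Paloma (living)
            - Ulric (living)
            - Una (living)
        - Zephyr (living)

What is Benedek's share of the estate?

The entire ₹384,000 passes to the descendants.
That amount (₹384,000) is divided at the children's generation into 4 shares of ₹96,000. Beatrix takes ₹96,000. The 3 shares of the deceased (Winona, Linnea, and Romilly) are combined into a pool of ₹288,000.
That pool (₹288,000) is divided at the grandchildren's generation into 8 shares of ₹36,000. Varun, Greta, Miko, Benedek, Halim, Isolde, and Zephyr each take ₹36,000. The remaining share for the deceased Sione (₹36,000) is carried to the next generation.
That pool (₹36,000) is divided at the great-grandchildren's generation equally among Paloma, Ulric, and Una: ₹12,000 each.

Benedek receives ₹36,000.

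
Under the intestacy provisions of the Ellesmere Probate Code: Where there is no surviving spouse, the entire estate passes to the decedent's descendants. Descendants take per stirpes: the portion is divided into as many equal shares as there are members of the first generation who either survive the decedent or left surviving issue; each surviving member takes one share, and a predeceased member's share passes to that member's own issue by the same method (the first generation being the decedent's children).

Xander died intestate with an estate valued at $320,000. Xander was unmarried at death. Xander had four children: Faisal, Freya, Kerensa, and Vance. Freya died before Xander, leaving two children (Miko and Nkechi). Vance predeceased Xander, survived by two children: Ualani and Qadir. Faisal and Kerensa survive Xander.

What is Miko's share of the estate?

The entire $320,000 passes to the descendants.
That amount ($320,000) is divided into 4 shares of $80,000: Faisal and Kerensa each take $80,000; Freya's $80,000 share passes to Freya's issue; Vance's $80,000 share passes to Vance's issue.
Freya's share ($80,000) is divided into 2 shares of $40,000: Miko and Nkechi each take $40,000.
Vance's share ($80,000) is divided into 2 shares of $40,000: Ualani and Qadir each take $40,000.

Miko receives $40,000.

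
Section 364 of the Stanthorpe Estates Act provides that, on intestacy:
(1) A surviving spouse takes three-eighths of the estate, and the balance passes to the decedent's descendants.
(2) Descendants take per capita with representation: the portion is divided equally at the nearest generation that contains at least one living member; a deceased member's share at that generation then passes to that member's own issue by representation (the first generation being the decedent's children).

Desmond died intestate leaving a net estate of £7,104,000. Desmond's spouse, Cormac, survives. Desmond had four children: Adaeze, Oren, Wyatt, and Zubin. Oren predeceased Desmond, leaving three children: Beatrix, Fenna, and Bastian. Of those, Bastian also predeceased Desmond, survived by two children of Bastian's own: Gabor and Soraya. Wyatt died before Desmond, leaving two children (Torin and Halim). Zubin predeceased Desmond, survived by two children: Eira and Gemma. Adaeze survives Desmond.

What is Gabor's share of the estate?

Gabor receives £185,000.

Cormac takes three-eighths of £7,104,000 = £2,664,000. The remaining £4,440,000 passes to the descendants.
The descendants' portion (£4,440,000) is divided into 4 shares of £1,110,000: Adaeze takes £1,110,000; Oren's £1,110,000 share passes to Oren's issue; Wyatt's £1,110,000 share passes to Wyatt's issue; Zubin's £1,110,000 share passes to Zubin's issue.
Oren's share (£1,110,000) is divided into 3 shares of £370,000: Beatrix and Fenna each take £370,000; Bastian's £370,000 share passes to Bastian's issue.
Bastian's share (£370,000) is divided into 2 shares of £185,000: Gabor and Soraya each take £185,000.
Wyatt's share (£1,110,000) is divided into 2 shares of £555,000: Torin and Halim each take £555,000.
Zubin's share (£1,110,000) is divided into 2 shares of £555,000: Eira and Gemma each take £555,000.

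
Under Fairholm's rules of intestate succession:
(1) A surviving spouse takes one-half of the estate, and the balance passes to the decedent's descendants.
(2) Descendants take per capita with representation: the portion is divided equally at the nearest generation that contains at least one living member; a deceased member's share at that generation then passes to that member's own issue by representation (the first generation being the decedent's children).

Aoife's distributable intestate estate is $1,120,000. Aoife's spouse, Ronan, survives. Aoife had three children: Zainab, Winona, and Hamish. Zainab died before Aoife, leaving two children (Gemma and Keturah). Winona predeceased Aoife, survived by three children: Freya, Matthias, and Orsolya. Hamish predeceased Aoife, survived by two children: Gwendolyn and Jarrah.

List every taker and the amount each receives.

Ronan takes one-half of $1,120,000 = $560,000. The remaining $560,000 passes to the descendants.
No child survives, so the initial division is made at the grandchildren's generation.
The descendants' portion ($560,000) is divided into 7 shares of $80,000: Gemma, Keturah, Freya, Matthias, Orsolya, Gwendolyn, and Jarrah each take $80,000.

Ronan: $560,000; Gemma: $80,000; Keturah: $80,000; Freya: $80,000; Matthias: $80,000; Orsolya: $80,000; Gwendolyn: $80,000; Jarrah: $80,000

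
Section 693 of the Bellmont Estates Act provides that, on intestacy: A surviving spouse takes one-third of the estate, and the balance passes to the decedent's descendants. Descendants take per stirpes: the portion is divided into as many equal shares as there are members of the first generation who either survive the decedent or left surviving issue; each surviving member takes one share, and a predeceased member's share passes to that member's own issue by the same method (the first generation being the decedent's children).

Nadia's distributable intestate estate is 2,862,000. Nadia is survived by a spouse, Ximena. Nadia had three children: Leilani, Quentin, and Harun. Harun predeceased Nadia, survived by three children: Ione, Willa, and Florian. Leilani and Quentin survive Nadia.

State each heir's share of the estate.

Ximena: 954,000; Leilani: 636,000; Quentin: 636,000; Ione: 212,000; Willa: 212,000; Florian: 212,000

Ximena takes one-third of 2,862,000 = 954,000. The remaining 1,908,000 passes to the descendants.
The descendants' portion (1,908,000) is divided into 3 shares of 636,000: Leilani and Quentin each take 636,000; Harun's 636,000 share passes to Harun's issue.
Harun's share (636,000) is divided into 3 shares of 212,000: Ione, Willa, and Florian each take 212,000.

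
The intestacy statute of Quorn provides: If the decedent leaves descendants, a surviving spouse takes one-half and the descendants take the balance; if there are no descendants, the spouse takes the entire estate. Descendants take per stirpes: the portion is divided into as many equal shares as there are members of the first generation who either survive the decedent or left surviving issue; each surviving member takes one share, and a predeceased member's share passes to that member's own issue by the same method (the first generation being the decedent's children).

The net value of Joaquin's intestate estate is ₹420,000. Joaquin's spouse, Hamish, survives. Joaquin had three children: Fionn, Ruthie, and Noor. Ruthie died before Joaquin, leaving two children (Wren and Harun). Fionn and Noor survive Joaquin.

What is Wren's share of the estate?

Wren receives ₹35,000.

Hamish takes one-half of ₹420,000 = ₹210,000. The remaining ₹210,000 passes to the descendants.
The descendants' portion (₹210,000) is divided into 3 shares of ₹70,000: Fionn and Noor each take ₹70,000; Ruthie's ₹70,000 share passes to Ruthie's issue.
Ruthie's share (₹70,000) is divided into 2 shares of ₹35,000: Wren and Harun each take ₹35,000.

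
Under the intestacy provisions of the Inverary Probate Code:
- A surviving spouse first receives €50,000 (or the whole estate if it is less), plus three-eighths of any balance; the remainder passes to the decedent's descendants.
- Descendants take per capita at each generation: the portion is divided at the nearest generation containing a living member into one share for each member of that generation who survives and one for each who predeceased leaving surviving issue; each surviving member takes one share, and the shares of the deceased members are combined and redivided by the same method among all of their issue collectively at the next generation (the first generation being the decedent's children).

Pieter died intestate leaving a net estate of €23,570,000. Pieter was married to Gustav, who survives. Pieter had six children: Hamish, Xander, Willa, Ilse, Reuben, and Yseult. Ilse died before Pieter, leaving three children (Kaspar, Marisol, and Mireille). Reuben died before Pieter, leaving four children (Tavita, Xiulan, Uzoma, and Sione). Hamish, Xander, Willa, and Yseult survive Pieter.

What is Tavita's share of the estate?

Gustav first takes €50,000, leaving a balance of €23,520,000. Gustav then takes three-eighths of the balance (€8,820,000), for a total of €8,870,000. The remaining €14,700,000 passes to the descendants.
The descendants' portion (€14,700,000) is divided at the children's generation into 6 shares of €2,450,000. Hamish, Xander, Willa, and Yseult each take €2,450,000. The 2 shares of the deceased (Ilse and Reuben) are combined into a pool of €4,900,000.
That pool (€4,900,000) is divided at the grandchildren's generation equally among Kaspar, Marisol, Mireille, Tavita, Xiulan, Uzoma, and Sione: €700,000 each.

Tavita receives €700,000.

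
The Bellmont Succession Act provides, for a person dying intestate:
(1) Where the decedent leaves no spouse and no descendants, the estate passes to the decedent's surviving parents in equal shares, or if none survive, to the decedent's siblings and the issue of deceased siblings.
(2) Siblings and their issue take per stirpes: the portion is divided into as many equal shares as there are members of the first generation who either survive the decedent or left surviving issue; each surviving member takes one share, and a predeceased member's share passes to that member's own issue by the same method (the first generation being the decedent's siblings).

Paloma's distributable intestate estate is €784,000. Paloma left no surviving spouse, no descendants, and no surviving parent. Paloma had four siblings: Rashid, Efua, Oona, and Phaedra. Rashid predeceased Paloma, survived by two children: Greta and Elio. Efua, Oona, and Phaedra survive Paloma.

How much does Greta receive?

The entire €784,000 passes to the siblings and their issue.
That amount (€784,000) is divided into 4 shares of €196,000: Efua, Oona, and Phaedra each take €196,000; Rashid's €196,000 share passes to Rashid's issue.
Rashid's share (€196,000) is divided into 2 shares of €98,000: Greta and Elio each take €98,000.

Greta receives €98,000.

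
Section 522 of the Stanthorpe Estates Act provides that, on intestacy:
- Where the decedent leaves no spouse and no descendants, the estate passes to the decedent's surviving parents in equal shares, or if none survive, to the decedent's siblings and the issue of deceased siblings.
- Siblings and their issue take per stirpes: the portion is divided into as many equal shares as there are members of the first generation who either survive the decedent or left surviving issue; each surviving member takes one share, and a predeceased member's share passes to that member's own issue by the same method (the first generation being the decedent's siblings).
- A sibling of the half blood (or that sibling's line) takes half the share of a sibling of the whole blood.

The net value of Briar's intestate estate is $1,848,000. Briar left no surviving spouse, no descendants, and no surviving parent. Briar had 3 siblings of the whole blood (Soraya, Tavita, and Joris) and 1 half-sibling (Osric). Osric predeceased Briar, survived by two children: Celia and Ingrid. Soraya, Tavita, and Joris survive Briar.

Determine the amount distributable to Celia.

The entire $1,848,000 passes to the siblings and their issue.
Counting each half-blood sibling's line as half a unit, there are 7/2 units in $1,848,000, so one unit is $528,000. Whole-blood lines (Soraya, Tavita, and Joris) take $528,000 each; half-blood lines (Osric) take $264,000 each.
Osric's share ($264,000) is divided into 2 shares of $132,000: Celia and Ingrid each take $132,000.

Celia receives $132,000.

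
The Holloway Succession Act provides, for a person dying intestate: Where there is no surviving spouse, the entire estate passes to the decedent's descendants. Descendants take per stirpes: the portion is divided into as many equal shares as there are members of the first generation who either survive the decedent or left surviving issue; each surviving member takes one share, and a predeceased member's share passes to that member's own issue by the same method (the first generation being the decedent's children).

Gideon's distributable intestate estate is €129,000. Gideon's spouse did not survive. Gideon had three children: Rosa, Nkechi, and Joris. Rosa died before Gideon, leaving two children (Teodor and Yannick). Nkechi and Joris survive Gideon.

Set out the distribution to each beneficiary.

Teodor: €21,500; Yannick: €21,500; Nkechi: €43,000; Joris: €43,000

The entire €129,000 passes to the descendants.
That amount (€129,000) is divided into 3 shares of €43,000: Nkechi and Joris each take €43,000; Rosa's €43,000 share passes to Rosa's issue.
Rosa's share (€43,000) is divided into 2 shares of €21,500: Teodor and Yannick each take €21,500.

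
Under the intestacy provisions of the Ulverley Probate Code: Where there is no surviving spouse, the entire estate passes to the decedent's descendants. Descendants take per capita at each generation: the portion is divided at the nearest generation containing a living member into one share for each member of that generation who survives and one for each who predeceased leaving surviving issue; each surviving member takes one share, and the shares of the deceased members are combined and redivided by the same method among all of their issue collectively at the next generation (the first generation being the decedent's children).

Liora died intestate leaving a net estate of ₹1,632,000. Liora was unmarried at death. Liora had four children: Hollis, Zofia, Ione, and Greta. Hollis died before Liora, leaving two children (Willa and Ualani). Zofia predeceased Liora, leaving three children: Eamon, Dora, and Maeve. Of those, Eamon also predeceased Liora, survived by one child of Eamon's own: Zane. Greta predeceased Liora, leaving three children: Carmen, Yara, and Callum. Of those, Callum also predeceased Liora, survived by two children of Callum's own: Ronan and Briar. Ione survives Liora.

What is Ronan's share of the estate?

Ronan receives ₹102,000.

The entire ₹1,632,000 passes to the descendants.
That amount (₹1,632,000) is divided at the children's generation into 4 shares of ₹408,000. Ione takes ₹408,000. The 3 shares of the deceased (Hollis, Zofia, and Greta) are combined into a pool of ₹1,224,000.
That pool (₹1,224,000) is divided at the grandchildren's generation into 8 shares of ₹153,000. Willa, Ualani, Dora, Maeve, Carmen, and Yara each take ₹153,000. The 2 shares of the deceased (Eamon and Callum) are combined into a pool of ₹306,000.
That pool (₹306,000) is divided at the great-grandchildren's generation equally among Zane, Ronan, and Briar: ₹102,000 each.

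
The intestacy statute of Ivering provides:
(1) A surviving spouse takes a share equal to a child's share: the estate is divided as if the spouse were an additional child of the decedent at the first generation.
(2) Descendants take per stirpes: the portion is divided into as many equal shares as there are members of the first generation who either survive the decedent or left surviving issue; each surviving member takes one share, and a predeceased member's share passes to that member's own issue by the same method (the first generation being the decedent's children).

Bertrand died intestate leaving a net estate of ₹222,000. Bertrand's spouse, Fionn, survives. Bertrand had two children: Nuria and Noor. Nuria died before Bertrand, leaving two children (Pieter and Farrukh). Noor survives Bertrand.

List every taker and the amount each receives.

The spouse counts as an additional share at the children's level, so there are 3 primary shares of ₹74,000. Fionn takes one such share (₹74,000).
The children's combined portion (₹148,000) is divided into 2 shares of ₹74,000: Noor takes ₹74,000; Nuria's ₹74,000 share passes to Nuria's issue.
Nuria's share (₹74,000) is divided into 2 shares of ₹37,000: Pieter and Farrukh each take ₹37,000.

Fionn: ₹74,000; Pieter: ₹37,000; Farrukh: ₹37,000; Noor: ₹74,000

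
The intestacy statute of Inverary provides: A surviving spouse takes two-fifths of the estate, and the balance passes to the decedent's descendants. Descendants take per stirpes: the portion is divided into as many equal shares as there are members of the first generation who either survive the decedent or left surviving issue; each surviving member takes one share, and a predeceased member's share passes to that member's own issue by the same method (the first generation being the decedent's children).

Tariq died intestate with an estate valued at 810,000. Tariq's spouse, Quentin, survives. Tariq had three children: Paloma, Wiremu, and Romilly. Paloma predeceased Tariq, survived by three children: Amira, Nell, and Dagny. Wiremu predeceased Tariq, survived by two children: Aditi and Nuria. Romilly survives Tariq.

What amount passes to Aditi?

Aditi receives 81,000.

Quentin takes two-fifths of 810,000 = 324,000. The remaining 486,000 passes to the descendants.
The descendants' portion (486,000) is divided into 3 shares of 162,000: Romilly takes 162,000; Paloma's 162,000 share passes to Paloma's issue; Wiremu's 162,000 share passes to Wiremu's issue.
Paloma's share (162,000) is divided into 3 shares of 54,000: Amira, Nell, and Dagny each take 54,000.
Wiremu's share (162,000) is divided into 2 shares of 81,000: Aditi and Nuria each take 81,000.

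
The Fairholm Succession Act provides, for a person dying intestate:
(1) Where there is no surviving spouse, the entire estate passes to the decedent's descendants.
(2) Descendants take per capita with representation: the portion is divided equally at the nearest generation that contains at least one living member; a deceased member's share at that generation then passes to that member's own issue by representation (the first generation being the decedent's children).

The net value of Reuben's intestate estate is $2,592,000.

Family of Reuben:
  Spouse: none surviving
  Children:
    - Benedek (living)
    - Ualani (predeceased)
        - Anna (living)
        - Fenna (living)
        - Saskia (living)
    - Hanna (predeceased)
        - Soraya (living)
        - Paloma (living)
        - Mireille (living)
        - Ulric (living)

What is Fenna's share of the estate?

Fenna receives $288,000.

The entire $2,592,000 passes to the descendants.
That amount ($2,592,000) is divided into 3 shares of $864,000: Benedek takes $864,000; Ualani's $864,000 share passes to Ualani's issue; Hanna's $864,000 share passes to Hanna's issue.
Ualani's share ($864,000) is divided into 3 shares of $288,000: Anna, Fenna, and Saskia each take $288,000.
Hanna's share ($864,000) is divided into 4 shares of $216,000: Soraya, Paloma, Mireille, and Ulric each take $216,000.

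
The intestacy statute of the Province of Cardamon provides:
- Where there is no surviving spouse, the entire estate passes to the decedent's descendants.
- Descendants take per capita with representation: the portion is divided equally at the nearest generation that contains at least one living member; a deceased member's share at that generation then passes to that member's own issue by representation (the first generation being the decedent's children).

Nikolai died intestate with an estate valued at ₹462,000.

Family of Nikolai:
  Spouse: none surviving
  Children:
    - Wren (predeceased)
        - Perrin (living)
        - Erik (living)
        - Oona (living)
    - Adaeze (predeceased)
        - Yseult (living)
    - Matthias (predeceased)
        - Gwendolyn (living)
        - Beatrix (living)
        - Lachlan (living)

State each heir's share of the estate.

The entire ₹462,000 passes to the descendants.
No child survives, so the initial division is made at the grandchildren's generation.
That amount (₹462,000) is divided into 7 shares of ₹66,000: Perrin, Erik, Oona, Yseult, Gwendolyn, Beatrix, and Lachlan each take ₹66,000.

Perrin: ₹66,000; Erik: ₹66,000; Oona: ₹66,000; Yseult: ₹66,000; Gwendolyn: ₹66,000; Beatrix: ₹66,000; Lachlan: ₹66,000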